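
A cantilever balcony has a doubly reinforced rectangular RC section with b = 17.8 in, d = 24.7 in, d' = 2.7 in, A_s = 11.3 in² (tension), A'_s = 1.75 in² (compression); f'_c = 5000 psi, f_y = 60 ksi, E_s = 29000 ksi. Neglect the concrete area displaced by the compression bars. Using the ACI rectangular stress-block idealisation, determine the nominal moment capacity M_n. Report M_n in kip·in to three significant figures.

Assume both steels yield.
a = (A_s − A'_s) f_y/(0.85 f'_c b) = (11.3 − 1.75) × 60/(0.85 × 5 × 17.8) = 7.574 in.
c = a/β₁ = 7.574/0.8 = 9.468 in; ε'_s = 0.003(c − d')/c = 0.0021 ≥ ε_y = 0.0021, so the compression steel yields.
M_n = (A_s − A'_s) f_y (d − a/2) + A'_s f_y (d − d') = 573 × (24.7 − 3.787) + 105 × (24.7 − 2.7) = 11983.1 + 2310.0 = 14293.1 kip·in.

M_n ≈ 14300 kip·in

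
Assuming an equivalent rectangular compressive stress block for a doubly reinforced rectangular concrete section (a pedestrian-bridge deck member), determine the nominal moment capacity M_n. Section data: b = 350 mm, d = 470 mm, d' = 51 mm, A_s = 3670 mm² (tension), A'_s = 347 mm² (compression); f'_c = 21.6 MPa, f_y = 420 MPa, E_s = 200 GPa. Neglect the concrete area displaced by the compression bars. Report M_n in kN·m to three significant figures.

Assume both tension and compression steel yield.
Net tension couple steel: A_s − A'_s = 3323 mm².
a = (A_s − A'_s) f_y / (0.85 f'_c b) = 1395660/(0.85 × 21.6 × 350) = 217.19 mm.
c = a/β₁ = 217.19/0.85 = 255.52 mm; ε'_s = 0.003(c − d')/c = 0.0024 ≥ f_y/E_s = 0.0021, so compression steel does yield.
M_n = (A_s − A'_s) f_y (d − a/2) + A'_s f_y (d − d') = [1395660 × (470 − 108.595) + 145740 × (470 − 51)] × 10⁻⁶ = 504.40 + 61.07 = 565.47 kN·m.

M_n ≈ 565 kN·m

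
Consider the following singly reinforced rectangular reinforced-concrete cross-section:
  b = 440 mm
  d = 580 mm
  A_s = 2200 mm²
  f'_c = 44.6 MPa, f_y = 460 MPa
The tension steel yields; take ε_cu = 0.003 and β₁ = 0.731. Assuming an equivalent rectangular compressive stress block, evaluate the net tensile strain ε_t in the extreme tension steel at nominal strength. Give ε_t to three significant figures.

ε_t ≈ 0.0180

a = A_s f_y/(0.85 f'_c b) = 60.67 mm.
β₁ = 0.731, so c = a/β₁ = 60.67/0.731 = 83.00 mm.
From the linear strain diagram with ε_cu = 0.003: ε_t = 0.003 (d − c)/c = 0.003 × (580 − 83.00)/83.00 = 0.0180.
Since ε_t ≥ 0.005, the section is tension-controlled.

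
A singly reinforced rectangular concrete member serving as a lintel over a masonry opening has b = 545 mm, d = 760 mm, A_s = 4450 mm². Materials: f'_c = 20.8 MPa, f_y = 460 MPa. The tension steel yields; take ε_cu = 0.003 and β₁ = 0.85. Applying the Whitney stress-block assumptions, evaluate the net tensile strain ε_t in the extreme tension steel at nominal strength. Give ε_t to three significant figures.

ε_t ≈ 0.00612

a = A_s f_y/(0.85 f'_c b) = 212.44 mm.
β₁ = 0.85, so c = a/β₁ = 212.44/0.85 = 249.93 mm.
From the linear strain diagram with ε_cu = 0.003: ε_t = 0.003 (d − c)/c = 0.003 × (760 − 249.93)/249.93 = 0.00612.
Since ε_t ≥ 0.005, the section is tension-controlled.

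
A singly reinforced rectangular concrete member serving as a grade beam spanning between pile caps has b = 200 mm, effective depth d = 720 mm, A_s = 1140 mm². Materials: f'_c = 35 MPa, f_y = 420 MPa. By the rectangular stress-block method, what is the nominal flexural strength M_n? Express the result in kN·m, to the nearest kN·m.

T = A_s f_y = 1140 × 420 = 478800 N = 478.8 kN.
From C = T: a = T/(0.85 f'_c b) = 478800/(0.85 × 35 × 200) = 80.47 mm.
M_n = T(d − a/2) = 478.8 kN × (720 − 40.235) mm = 325.47 kN·m.

M_n ≈ 325 kN·m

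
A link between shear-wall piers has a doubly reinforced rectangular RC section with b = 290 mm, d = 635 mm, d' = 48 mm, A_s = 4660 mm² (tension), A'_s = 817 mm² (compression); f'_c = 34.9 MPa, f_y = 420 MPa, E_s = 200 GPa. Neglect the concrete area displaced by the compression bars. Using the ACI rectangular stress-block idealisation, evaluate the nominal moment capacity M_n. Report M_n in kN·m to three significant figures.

M_n ≈ 1070 kN·m

Assume both tension and compression steel yield.
Net tension couple steel: A_s − A'_s = 3843 mm².
a = (A_s − A'_s) f_y / (0.85 f'_c b) = 1614060/(0.85 × 34.9 × 290) = 187.62 mm.
c = a/β₁ = 187.62/0.801 = 234.23 mm; ε'_s = 0.003(c − d')/c = 0.0024 ≥ f_y/E_s = 0.0021, so compression steel does yield.
M_n = (A_s − A'_s) f_y (d − a/2) + A'_s f_y (d − d') = [1614060 × (635 − 93.81) + 343140 × (635 − 48)] × 10⁻⁶ = 873.51 + 201.42 = 1074.93 kN·m.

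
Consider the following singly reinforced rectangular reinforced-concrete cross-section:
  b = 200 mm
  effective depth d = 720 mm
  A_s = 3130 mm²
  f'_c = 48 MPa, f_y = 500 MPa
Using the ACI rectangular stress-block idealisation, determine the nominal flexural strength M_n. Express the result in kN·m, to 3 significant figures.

T = A_s f_y = 3130 × 500 = 1565000 N = 1565 kN.
From C = T: a = T/(0.85 f'_c b) = 1565000/(0.85 × 48 × 200) = 191.79 mm.
M_n = T(d − a/2) = 1565 kN × (720 − 95.895) mm = 976.72 kN·m.

M_n ≈ 977 kN·m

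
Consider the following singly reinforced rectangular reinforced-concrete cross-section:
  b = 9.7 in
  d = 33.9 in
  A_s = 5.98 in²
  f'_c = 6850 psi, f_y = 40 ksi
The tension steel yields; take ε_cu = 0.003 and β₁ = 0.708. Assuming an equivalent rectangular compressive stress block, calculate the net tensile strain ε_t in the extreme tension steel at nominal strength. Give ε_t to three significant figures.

a = A_s f_y/(0.85 f'_c b) = 4.235 in.
β₁ = 0.708, so c = a/β₁ = 4.235/0.708 = 5.982 in.
From the linear strain diagram with ε_cu = 0.003: ε_t = 0.003 (d − c)/c = 0.003 × (33.9 − 5.982)/5.982 = 0.0140.
Since ε_t ≥ 0.005, the section is tension-controlled.

ε_t ≈ 0.0140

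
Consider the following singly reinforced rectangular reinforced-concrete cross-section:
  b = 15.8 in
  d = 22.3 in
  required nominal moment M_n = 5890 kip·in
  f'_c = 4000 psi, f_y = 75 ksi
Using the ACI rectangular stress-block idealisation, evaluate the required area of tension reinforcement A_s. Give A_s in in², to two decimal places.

A_s ≈ 4.03 in²

From M_n = 0.85 f'_c a b (d − a/2):
a = d − √(d² − 2M_n/(0.85 f'_c b)) = 22.3 − √(22.3² − 2 × 5890/(0.85 × 4 × 15.8)) = 5.627 in.
A_s = 0.85 f'_c a b / f_y = 0.85 × 4 × 5.627 × 15.8 / 75 = 4.030 in².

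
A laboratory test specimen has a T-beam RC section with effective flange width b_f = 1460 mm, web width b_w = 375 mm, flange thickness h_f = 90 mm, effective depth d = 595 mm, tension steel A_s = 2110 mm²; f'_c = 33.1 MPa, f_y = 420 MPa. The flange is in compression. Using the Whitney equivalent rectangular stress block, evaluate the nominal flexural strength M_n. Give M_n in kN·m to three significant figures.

Tension: T = A_s f_y = 2110 × 420 = 886200 N.
Try a within the flange: a = T/(0.85 f'_c b_f) = 886200/(0.85 × 33.1 × 1460) = 21.57 mm.
Since a = 21.57 ≤ h_f = 90 mm, the stress block lies entirely in the flange; analyse as a rectangular beam of width b_f.
M_n = T(d − a/2) = 886200 × (595 − 10.785) = 517.73 × 10⁶ N·mm.
M_n = 517.73 kN·m.

M_n ≈ 518 kN·m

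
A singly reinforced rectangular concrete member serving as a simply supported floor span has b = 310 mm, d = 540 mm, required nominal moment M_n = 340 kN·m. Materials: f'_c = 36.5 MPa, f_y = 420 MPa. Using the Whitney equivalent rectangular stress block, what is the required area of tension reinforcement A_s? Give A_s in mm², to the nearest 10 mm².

A_s ≈ 1600 mm²

With M_n = 0.85 f'_c a b (d − a/2), solve the quadratic for a:
a = d − √(d² − 2M_n/(0.85 f'_c b)) = 540 − √(540² − 2 × 340×10⁶/(0.85 × 36.5 × 310)) = 70.00 mm.
A_s = 0.85 f'_c a b / f_y = 0.85 × 36.5 × 70.00 × 310 / 420 = 1603.0 mm².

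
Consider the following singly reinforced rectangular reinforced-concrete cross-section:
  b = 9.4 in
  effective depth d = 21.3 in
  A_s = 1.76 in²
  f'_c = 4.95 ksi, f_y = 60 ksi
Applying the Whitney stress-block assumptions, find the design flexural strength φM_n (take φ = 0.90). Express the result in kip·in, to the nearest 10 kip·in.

φM_n ≈ 1900 kip·in

T = A_s f_y = 1.76 × 60 = 105.6 kips.
a = T/(0.85 f'_c b) = 105.6/(0.85 × 4.95 × 9.4) = 2.670 in.
M_n = T(d − a/2) = 105.6 × (21.3 − 1.335) = 2108.3 kip·in.
φM_n = 0.90 × 2108.3 = 1897.5 kip·in.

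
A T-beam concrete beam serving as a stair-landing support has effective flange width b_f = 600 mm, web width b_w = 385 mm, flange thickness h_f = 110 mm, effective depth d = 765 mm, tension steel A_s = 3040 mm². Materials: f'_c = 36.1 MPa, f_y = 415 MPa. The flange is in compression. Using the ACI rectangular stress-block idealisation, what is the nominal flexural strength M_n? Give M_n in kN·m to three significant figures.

M_n ≈ 922 kN·m

Tension: T = A_s f_y = 3040 × 415 = 1261600 N.
Try a within the flange: a = T/(0.85 f'_c b_f) = 1261600/(0.85 × 36.1 × 600) = 68.52 mm.
Since a = 68.52 ≤ h_f = 110 mm, the stress block lies entirely in the flange; analyse as a rectangular beam of width b_f.
M_n = T(d − a/2) = 1261600 × (765 − 34.26) = 921.90 × 10⁶ N·mm.
M_n = 921.90 kN·m.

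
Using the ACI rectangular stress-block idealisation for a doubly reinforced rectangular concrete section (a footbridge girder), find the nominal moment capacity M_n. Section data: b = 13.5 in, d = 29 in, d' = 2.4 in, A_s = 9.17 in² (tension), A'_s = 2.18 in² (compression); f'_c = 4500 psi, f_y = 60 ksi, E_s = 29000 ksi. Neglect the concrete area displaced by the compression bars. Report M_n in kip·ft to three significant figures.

Assume both steels yield.
a = (A_s − A'_s) f_y/(0.85 f'_c b) = (9.17 − 2.18) × 60/(0.85 × 4.5 × 13.5) = 8.122 in.
c = a/β₁ = 8.122/0.825 = 9.845 in; ε'_s = 0.003(c − d')/c = 0.0023 ≥ ε_y = 0.0021, so the compression steel yields.
M_n = (A_s − A'_s) f_y (d − a/2) + A'_s f_y (d − d') = 419.4 × (29 − 4.061) + 130.8 × (29 − 2.4) = 10459.4 + 3479.3 = 13938.7 kip·in = 13938.7/12 = 1161.56 kip·ft.

M_n ≈ 1160 kip·ft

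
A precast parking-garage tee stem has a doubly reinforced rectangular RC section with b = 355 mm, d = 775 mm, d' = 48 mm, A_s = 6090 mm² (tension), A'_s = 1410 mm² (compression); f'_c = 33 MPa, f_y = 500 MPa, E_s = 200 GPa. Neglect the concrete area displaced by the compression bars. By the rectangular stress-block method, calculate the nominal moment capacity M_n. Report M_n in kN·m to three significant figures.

M_n ≈ 2050 kN·m

Assume both tension and compression steel yield.
Net tension couple steel: A_s − A'_s = 4680 mm².
a = (A_s − A'_s) f_y / (0.85 f'_c b) = 2340000/(0.85 × 33 × 355) = 234.99 mm.
c = a/β₁ = 234.99/0.814 = 288.69 mm; ε'_s = 0.003(c − d')/c = 0.0025 ≥ f_y/E_s = 0.0025, so compression steel does yield.
M_n = (A_s − A'_s) f_y (d − a/2) + A'_s f_y (d − d') = [2340000 × (775 − 117.495) + 705000 × (775 − 48)] × 10⁻⁶ = 1538.56 + 512.54 = 2051.10 kN·m.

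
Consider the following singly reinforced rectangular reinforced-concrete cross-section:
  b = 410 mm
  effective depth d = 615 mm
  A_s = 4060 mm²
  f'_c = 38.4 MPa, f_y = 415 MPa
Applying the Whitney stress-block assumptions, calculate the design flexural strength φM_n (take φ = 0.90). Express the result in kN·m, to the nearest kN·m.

T = A_s f_y = 4060 × 415 = 1684900 N = 1684.9 kN.
From C = T: a = T/(0.85 f'_c b) = 1684900/(0.85 × 38.4 × 410) = 125.90 mm.
M_n = T(d − a/2) = 1684.9 kN × (615 − 62.95) mm = 930.15 kN·m.
φM_n = 0.90 × 930.15 = 837.14 kN·m.

φM_n ≈ 837 kN·m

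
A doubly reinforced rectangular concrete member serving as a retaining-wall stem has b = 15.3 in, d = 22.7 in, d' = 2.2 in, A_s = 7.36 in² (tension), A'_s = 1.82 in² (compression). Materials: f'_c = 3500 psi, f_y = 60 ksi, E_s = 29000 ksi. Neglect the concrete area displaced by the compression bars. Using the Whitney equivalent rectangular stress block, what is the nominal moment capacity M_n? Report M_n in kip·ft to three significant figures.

Assume both steels yield.
a = (A_s − A'_s) f_y/(0.85 f'_c b) = (7.36 − 1.82) × 60/(0.85 × 3.5 × 15.3) = 7.303 in.
c = a/β₁ = 7.303/0.85 = 8.592 in; ε'_s = 0.003(c − d')/c = 0.0022 ≥ ε_y = 0.0021, so the compression steel yields.
M_n = (A_s − A'_s) f_y (d − a/2) + A'_s f_y (d − d') = 332.4 × (22.7 − 3.6515) + 109.2 × (22.7 − 2.2) = 6331.7 + 2238.6 = 8570.3 kip·in = 8570.3/12 = 714.19 kip·ft.

M_n ≈ 714 kip·ft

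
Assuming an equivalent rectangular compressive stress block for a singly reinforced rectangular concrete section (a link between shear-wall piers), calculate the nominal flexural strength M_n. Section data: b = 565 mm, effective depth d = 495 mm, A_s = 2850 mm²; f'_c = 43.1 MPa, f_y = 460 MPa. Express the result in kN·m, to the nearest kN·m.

T = A_s f_y = 2850 × 460 = 1311000 N = 1311 kN.
From C = T: a = T/(0.85 f'_c b) = 1311000/(0.85 × 43.1 × 565) = 63.34 mm.
M_n = T(d − a/2) = 1311 kN × (495 − 31.67) mm = 607.43 kN·m.

M_n ≈ 607 kN·m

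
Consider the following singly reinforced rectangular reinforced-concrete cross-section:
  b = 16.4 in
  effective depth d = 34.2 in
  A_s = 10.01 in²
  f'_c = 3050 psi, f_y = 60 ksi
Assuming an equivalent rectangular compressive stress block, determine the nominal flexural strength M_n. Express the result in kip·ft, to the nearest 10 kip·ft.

T = A_s f_y = 10.01 × 60 = 600.6 kips.
a = T/(0.85 f'_c b) = 600.6/(0.85 × 3.05 × 16.4) = 14.126 in.
M_n = T(d − a/2) = 600.6 × (34.2 − 7.063) = 16298.5 kip·in = 16298.5/12 = 1358.21 kip·ft.

M_n ≈ 1360 kip·ft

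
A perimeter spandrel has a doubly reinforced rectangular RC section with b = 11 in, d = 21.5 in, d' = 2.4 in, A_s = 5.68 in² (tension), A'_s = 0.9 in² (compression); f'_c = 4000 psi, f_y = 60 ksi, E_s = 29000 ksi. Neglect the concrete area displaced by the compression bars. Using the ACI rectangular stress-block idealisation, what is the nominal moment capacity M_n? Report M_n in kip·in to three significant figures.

M_n ≈ 6100 kip·in

Assume both steels yield.
a = (A_s − A'_s) f_y/(0.85 f'_c b) = (5.68 − 0.9) × 60/(0.85 × 4 × 11) = 7.668 in.
c = a/β₁ = 7.668/0.85 = 9.021 in; ε'_s = 0.003(c − d')/c = 0.0022 ≥ ε_y = 0.0021, so the compression steel yields.
M_n = (A_s − A'_s) f_y (d − a/2) + A'_s f_y (d − d') = 286.8 × (21.5 − 3.834) + 54 × (21.5 − 2.4) = 5066.6 + 1031.4 = 6098.0 kip·in.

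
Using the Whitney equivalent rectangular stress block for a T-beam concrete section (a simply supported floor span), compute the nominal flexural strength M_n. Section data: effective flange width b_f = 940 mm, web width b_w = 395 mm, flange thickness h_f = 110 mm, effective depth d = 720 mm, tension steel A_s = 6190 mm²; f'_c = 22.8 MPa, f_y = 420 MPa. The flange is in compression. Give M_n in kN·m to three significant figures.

M_n ≈ 1670 kN·m

Tension: T = A_s f_y = 6190 × 420 = 2599800 N.
Try a within the flange: a = T/(0.85 f'_c b_f) = 2599800/(0.85 × 22.8 × 940) = 142.71 mm.
a = 142.71 > h_f = 110 mm: the block extends into the web. Split into flange-overhang and web parts.
C_f = 0.85 f'_c (b_f − b_w) h_f = 0.85 × 22.8 × (940 − 395) × 110 = 1161831 N.
Remaining web compression depth: a_w = (T − C_f)/(0.85 f'_c b_w) = (2599800 − 1161831)/(0.85 × 22.8 × 395) = 187.84 mm.
M_n = C_f(d − h_f/2) + (T − C_f)(d − a_w/2) = 1161831 × (720 − 55) + 1437969 × (720 − 93.92) = 772.62 + 900.28 = 1672.90 × 10⁶ N·mm.
M_n = 1672.90 kN·m.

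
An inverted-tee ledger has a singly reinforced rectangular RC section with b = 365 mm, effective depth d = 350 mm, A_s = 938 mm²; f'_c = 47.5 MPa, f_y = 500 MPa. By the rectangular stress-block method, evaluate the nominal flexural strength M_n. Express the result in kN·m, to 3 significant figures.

T = A_s f_y = 938 × 500 = 469000 N = 469 kN.
From C = T: a = T/(0.85 f'_c b) = 469000/(0.85 × 47.5 × 365) = 31.82 mm.
M_n = T(d − a/2) = 469 kN × (350 − 15.91) mm = 156.69 kN·m.

M_n ≈ 157 kN·m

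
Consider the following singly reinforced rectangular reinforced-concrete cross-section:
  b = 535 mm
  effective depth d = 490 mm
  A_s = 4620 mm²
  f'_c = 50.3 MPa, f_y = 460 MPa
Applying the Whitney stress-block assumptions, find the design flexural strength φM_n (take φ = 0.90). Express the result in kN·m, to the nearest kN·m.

φM_n ≈ 848 kN·m

T = A_s f_y = 4620 × 460 = 2125200 N = 2125.2 kN.
From C = T: a = T/(0.85 f'_c b) = 2125200/(0.85 × 50.3 × 535) = 92.91 mm.
M_n = T(d − a/2) = 2125.2 kN × (490 − 46.455) mm = 942.62 kN·m.
φM_n = 0.90 × 942.62 = 848.36 kN·m.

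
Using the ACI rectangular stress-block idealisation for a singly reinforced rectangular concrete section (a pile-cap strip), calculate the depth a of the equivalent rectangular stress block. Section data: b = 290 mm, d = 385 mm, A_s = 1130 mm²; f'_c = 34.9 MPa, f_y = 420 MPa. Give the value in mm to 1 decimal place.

T = A_s f_y = 1130 × 420 = 474600 N = 474.6 kN.
Setting C = 0.85 f'_c a b equal to T: a = 474600/(0.85 × 34.9 × 290) = 55.2 mm.

a ≈ 55.2 mm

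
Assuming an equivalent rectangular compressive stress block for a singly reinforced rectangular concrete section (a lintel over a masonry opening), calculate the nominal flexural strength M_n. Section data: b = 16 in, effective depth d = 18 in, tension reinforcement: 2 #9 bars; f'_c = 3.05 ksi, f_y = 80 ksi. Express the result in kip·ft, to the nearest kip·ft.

M_n ≈ 214 kip·ft

A_s = 2 × 1 = 2 in².
T = A_s f_y = 2 × 80 = 160 kips.
a = T/(0.85 f'_c b) = 160/(0.85 × 3.05 × 16) = 3.857 in.
M_n = T(d − a/2) = 160 × (18 − 1.9285) = 2571.4 kip·in = 2571.4/12 = 214.28 kip·ft.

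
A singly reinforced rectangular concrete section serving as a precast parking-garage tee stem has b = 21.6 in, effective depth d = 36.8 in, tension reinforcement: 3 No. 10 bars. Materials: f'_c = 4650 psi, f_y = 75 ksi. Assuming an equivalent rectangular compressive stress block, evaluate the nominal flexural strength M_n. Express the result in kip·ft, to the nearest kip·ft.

M_n ≈ 836 kip·ft

A_s = 3 × 1.27 = 3.81 in².
T = A_s f_y = 3.81 × 75 = 285.75 kips.
a = T/(0.85 f'_c b) = 285.75/(0.85 × 4.65 × 21.6) = 3.347 in.
M_n = T(d − a/2) = 285.75 × (36.8 − 1.6735) = 10037.4 kip·in = 10037.4/12 = 836.45 kip·ft.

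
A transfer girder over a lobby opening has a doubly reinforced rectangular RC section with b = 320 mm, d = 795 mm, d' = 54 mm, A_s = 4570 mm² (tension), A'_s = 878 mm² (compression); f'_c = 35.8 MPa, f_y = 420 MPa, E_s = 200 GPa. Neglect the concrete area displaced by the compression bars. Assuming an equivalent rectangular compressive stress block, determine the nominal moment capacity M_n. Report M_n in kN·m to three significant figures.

M_n ≈ 1380 kN·m

Assume both tension and compression steel yield.
Net tension couple steel: A_s − A'_s = 3692 mm².
a = (A_s − A'_s) f_y / (0.85 f'_c b) = 1550640/(0.85 × 35.8 × 320) = 159.24 mm.
c = a/β₁ = 159.24/0.794 = 200.55 mm; ε'_s = 0.003(c − d')/c = 0.0022 ≥ f_y/E_s = 0.0021, so compression steel does yield.
M_n = (A_s − A'_s) f_y (d − a/2) + A'_s f_y (d − d') = [1550640 × (795 − 79.62) + 368760 × (795 − 54)] × 10⁻⁶ = 1109.30 + 273.25 = 1382.55 kN·m.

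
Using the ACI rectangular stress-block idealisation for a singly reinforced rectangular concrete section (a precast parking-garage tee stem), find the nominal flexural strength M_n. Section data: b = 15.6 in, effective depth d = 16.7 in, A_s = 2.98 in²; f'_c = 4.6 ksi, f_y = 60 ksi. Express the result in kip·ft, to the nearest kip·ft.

M_n ≈ 227 kip·ft

T = A_s f_y = 2.98 × 60 = 178.8 kips.
a = T/(0.85 f'_c b) = 178.8/(0.85 × 4.6 × 15.6) = 2.931 in.
M_n = T(d − a/2) = 178.8 × (16.7 − 1.4655) = 2723.9 kip·in = 2723.9/12 = 226.99 kip·ft.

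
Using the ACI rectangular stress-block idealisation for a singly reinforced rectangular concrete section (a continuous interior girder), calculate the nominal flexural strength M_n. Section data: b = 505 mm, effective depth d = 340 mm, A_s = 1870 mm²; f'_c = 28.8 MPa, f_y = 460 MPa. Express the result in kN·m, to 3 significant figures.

M_n ≈ 263 kN·m

T = A_s f_y = 1870 × 460 = 860200 N = 860.2 kN.
From C = T: a = T/(0.85 f'_c b) = 860200/(0.85 × 28.8 × 505) = 69.58 mm.
M_n = T(d − a/2) = 860.2 kN × (340 − 34.79) mm = 262.54 kN·m.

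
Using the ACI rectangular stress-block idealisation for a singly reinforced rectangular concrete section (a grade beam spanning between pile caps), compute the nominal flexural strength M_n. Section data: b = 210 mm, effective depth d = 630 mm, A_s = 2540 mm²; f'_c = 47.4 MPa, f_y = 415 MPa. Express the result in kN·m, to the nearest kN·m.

T = A_s f_y = 2540 × 415 = 1054100 N = 1054.1 kN.
From C = T: a = T/(0.85 f'_c b) = 1054100/(0.85 × 47.4 × 210) = 124.58 mm.
M_n = T(d − a/2) = 1054.1 kN × (630 − 62.29) mm = 598.42 kN·m.

M_n ≈ 598 kN·m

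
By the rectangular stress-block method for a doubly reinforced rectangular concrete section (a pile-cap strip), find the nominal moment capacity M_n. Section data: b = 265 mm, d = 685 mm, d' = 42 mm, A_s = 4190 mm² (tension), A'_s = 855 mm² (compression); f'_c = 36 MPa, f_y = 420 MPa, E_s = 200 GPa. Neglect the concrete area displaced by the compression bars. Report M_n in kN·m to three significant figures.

M_n ≈ 1070 kN·m

Assume both tension and compression steel yield.
Net tension couple steel: A_s − A'_s = 3335 mm².
a = (A_s − A'_s) f_y / (0.85 f'_c b) = 1400700/(0.85 × 36 × 265) = 172.73 mm.
c = a/β₁ = 172.73/0.793 = 217.82 mm; ε'_s = 0.003(c − d')/c = 0.0024 ≥ f_y/E_s = 0.0021, so compression steel does yield.
M_n = (A_s − A'_s) f_y (d − a/2) + A'_s f_y (d − d') = [1400700 × (685 − 86.365) + 359100 × (685 − 42)] × 10⁻⁶ = 838.51 + 230.90 = 1069.41 kN·m.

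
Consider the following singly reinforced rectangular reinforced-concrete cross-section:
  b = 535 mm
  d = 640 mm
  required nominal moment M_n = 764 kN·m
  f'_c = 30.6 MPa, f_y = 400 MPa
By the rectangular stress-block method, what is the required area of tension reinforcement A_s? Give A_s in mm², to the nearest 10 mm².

With M_n = 0.85 f'_c a b (d − a/2), solve the quadratic for a:
a = d − √(d² − 2M_n/(0.85 f'_c b)) = 640 − √(640² − 2 × 764×10⁶/(0.85 × 30.6 × 535)) = 92.47 mm.
A_s = 0.85 f'_c a b / f_y = 0.85 × 30.6 × 92.47 × 535 / 400 = 3216.9 mm².

A_s ≈ 3220 mm²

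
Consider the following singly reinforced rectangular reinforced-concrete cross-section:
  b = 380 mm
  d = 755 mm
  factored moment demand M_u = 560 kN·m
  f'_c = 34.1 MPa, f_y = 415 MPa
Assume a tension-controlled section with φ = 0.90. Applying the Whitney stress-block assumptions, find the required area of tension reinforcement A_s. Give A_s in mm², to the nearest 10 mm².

M_n = M_u/φ = 560/0.90 = 622.222 kN·m.
With M_n = 0.85 f'_c a b (d − a/2), solve the quadratic for a:
a = d − √(d² − 2M_n/(0.85 f'_c b)) = 755 − √(755² − 2 × 622.222×10⁶/(0.85 × 34.1 × 380)) = 78.95 mm.
A_s = 0.85 f'_c a b / f_y = 0.85 × 34.1 × 78.95 × 380 / 415 = 2095.4 mm².

A_s ≈ 2100 mm²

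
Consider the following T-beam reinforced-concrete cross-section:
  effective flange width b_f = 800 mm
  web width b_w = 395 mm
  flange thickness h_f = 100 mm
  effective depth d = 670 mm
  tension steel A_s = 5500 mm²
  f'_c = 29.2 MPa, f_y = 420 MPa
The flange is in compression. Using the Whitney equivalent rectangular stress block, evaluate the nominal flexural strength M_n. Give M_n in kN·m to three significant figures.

Tension: T = A_s f_y = 5500 × 420 = 2310000 N.
Try a within the flange: a = T/(0.85 f'_c b_f) = 2310000/(0.85 × 29.2 × 800) = 116.34 mm.
a = 116.34 > h_f = 100 mm: the block extends into the web. Split into flange-overhang and web parts.
C_f = 0.85 f'_c (b_f − b_w) h_f = 0.85 × 29.2 × (800 − 395) × 100 = 1005210 N.
Remaining web compression depth: a_w = (T − C_f)/(0.85 f'_c b_w) = (2310000 − 1005210)/(0.85 × 29.2 × 395) = 133.09 mm.
M_n = C_f(d − h_f/2) + (T − C_f)(d − a_w/2) = 1005210 × (670 − 50) + 1304790 × (670 − 66.545) = 623.23 + 787.38 = 1410.61 × 10⁶ N·mm.
M_n = 1410.61 kN·m.

M_n ≈ 1410 kN·m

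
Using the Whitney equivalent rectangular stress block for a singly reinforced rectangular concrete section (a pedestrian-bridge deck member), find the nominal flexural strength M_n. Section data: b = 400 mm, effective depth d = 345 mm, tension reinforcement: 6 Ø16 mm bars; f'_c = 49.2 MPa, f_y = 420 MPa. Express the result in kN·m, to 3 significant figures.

M_n ≈ 167 kN·m

A_s = 6 × 201 = 1206 mm².
T = A_s f_y = 1206 × 420 = 506520 N = 506.52 kN.
From C = T: a = T/(0.85 f'_c b) = 506520/(0.85 × 49.2 × 400) = 30.28 mm.
M_n = T(d − a/2) = 506.52 kN × (345 − 15.14) mm = 167.08 kN·m.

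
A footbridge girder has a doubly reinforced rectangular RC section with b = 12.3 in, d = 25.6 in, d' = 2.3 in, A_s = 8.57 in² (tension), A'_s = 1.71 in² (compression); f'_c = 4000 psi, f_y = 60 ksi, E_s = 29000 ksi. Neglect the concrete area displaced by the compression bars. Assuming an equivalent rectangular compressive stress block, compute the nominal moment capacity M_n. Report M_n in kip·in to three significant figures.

M_n ≈ 10900 kip·in

Assume both steels yield.
a = (A_s − A'_s) f_y/(0.85 f'_c b) = (8.57 − 1.71) × 60/(0.85 × 4 × 12.3) = 9.842 in.
c = a/β₁ = 9.842/0.85 = 11.579 in; ε'_s = 0.003(c − d')/c = 0.0024 ≥ ε_y = 0.0021, so the compression steel yields.
M_n = (A_s − A'_s) f_y (d − a/2) + A'_s f_y (d − d') = 411.6 × (25.6 − 4.921) + 102.6 × (25.6 − 2.3) = 8511.5 + 2390.6 = 10902.1 kip·in.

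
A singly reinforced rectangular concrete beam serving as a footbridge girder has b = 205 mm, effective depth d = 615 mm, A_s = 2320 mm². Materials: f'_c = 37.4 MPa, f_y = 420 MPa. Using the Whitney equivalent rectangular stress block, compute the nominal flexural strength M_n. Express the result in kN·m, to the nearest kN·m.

M_n ≈ 526 kN·m

T = A_s f_y = 2320 × 420 = 974400 N = 974.4 kN.
From C = T: a = T/(0.85 f'_c b) = 974400/(0.85 × 37.4 × 205) = 149.52 mm.
M_n = T(d − a/2) = 974.4 kN × (615 − 74.76) mm = 526.41 kN·m.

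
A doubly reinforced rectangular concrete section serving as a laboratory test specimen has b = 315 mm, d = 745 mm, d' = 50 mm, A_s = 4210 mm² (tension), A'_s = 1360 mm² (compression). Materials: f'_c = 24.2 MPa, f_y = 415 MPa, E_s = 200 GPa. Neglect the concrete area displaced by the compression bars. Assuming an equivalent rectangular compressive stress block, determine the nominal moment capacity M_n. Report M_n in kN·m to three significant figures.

M_n ≈ 1170 kN·m

Assume both tension and compression steel yield.
Net tension couple steel: A_s − A'_s = 2850 mm².
a = (A_s − A'_s) f_y / (0.85 f'_c b) = 1182750/(0.85 × 24.2 × 315) = 182.54 mm.
c = a/β₁ = 182.54/0.85 = 214.75 mm; ε'_s = 0.003(c − d')/c = 0.0023 ≥ f_y/E_s = 0.0021, so compression steel does yield.
M_n = (A_s − A'_s) f_y (d − a/2) + A'_s f_y (d − d') = [1182750 × (745 − 91.27) + 564400 × (745 − 50)] × 10⁻⁶ = 773.20 + 392.26 = 1165.46 kN·m.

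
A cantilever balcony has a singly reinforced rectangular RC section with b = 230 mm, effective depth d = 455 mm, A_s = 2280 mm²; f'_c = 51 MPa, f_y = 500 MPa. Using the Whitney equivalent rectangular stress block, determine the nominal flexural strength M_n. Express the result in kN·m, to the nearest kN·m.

T = A_s f_y = 2280 × 500 = 1140000 N = 1140 kN.
From C = T: a = T/(0.85 f'_c b) = 1140000/(0.85 × 51 × 230) = 114.34 mm.
M_n = T(d − a/2) = 1140 kN × (455 − 57.17) mm = 453.53 kN·m.

M_n ≈ 454 kN·m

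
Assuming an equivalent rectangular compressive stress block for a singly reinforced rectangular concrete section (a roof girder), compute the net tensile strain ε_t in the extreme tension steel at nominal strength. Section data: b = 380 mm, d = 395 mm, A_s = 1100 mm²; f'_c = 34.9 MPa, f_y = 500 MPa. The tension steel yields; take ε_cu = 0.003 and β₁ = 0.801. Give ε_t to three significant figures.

ε_t ≈ 0.0165

a = A_s f_y/(0.85 f'_c b) = 48.79 mm.
β₁ = 0.801, so c = a/β₁ = 48.79/0.801 = 60.91 mm.
From the linear strain diagram with ε_cu = 0.003: ε_t = 0.003 (d − c)/c = 0.003 × (395 − 60.91)/60.91 = 0.0165.
Since ε_t ≥ 0.005, the section is tension-controlled.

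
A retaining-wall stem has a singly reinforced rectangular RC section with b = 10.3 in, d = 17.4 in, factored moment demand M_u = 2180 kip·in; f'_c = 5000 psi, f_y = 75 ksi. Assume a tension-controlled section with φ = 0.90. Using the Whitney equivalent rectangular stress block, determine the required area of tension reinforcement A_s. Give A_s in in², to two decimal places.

A_s ≈ 2.07 in²

M_n = M_u/φ = 2180/0.90 = 2422.22 kip·in.
From M_n = 0.85 f'_c a b (d − a/2):
a = d − √(d² − 2M_n/(0.85 f'_c b)) = 17.4 − √(17.4² − 2 × 2422.22/(0.85 × 5 × 10.3)) = 3.540 in.
A_s = 0.85 f'_c a b / f_y = 0.85 × 5 × 3.540 × 10.3 / 75 = 2.066 in².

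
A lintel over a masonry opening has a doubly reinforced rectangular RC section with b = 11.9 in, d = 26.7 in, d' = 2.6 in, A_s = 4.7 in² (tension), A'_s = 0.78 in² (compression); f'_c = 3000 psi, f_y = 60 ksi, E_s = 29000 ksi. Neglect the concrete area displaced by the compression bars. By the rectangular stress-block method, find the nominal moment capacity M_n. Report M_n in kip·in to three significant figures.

Assume both steels yield.
a = (A_s − A'_s) f_y/(0.85 f'_c b) = (4.7 − 0.78) × 60/(0.85 × 3 × 11.9) = 7.751 in.
c = a/β₁ = 7.751/0.85 = 9.119 in; ε'_s = 0.003(c − d')/c = 0.0021 ≥ ε_y = 0.0021, so the compression steel yields.
M_n = (A_s − A'_s) f_y (d − a/2) + A'_s f_y (d − d') = 235.2 × (26.7 − 3.8755) + 46.8 × (26.7 − 2.6) = 5368.3 + 1127.9 = 6496.2 kip·in.

M_n ≈ 6500 kip·in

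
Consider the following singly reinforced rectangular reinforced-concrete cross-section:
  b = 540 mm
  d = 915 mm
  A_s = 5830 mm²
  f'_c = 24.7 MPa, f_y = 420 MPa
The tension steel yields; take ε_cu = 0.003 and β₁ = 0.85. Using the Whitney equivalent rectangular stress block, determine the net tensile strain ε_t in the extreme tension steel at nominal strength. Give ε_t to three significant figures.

a = A_s f_y/(0.85 f'_c b) = 215.98 mm.
β₁ = 0.85, so c = a/β₁ = 215.98/0.85 = 254.09 mm.
From the linear strain diagram with ε_cu = 0.003: ε_t = 0.003 (d − c)/c = 0.003 × (915 − 254.09)/254.09 = 0.00780.
Since ε_t ≥ 0.005, the section is tension-controlled.

ε_t ≈ 0.00780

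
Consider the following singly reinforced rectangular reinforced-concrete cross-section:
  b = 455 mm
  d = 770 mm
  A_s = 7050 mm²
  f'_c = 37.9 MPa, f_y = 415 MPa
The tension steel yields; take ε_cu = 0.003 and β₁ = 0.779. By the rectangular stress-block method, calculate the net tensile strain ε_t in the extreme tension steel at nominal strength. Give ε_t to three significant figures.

ε_t ≈ 0.00602

a = A_s f_y/(0.85 f'_c b) = 199.60 mm.
β₁ = 0.779, so c = a/β₁ = 199.60/0.779 = 256.23 mm.
From the linear strain diagram with ε_cu = 0.003: ε_t = 0.003 (d − c)/c = 0.003 × (770 − 256.23)/256.23 = 0.00602.
Since ε_t ≥ 0.005, the section is tension-controlled.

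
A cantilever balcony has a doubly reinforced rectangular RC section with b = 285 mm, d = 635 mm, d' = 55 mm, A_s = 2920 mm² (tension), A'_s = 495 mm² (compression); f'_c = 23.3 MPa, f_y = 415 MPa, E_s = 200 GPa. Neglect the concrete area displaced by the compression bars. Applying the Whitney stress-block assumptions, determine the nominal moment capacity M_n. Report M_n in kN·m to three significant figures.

M_n ≈ 668 kN·m

Assume both tension and compression steel yield.
Net tension couple steel: A_s − A'_s = 2425 mm².
a = (A_s − A'_s) f_y / (0.85 f'_c b) = 1006375/(0.85 × 23.3 × 285) = 178.30 mm.
c = a/β₁ = 178.30/0.85 = 209.76 mm; ε'_s = 0.003(c − d')/c = 0.0022 ≥ f_y/E_s = 0.0021, so compression steel does yield.
M_n = (A_s − A'_s) f_y (d − a/2) + A'_s f_y (d − d') = [1006375 × (635 − 89.15) + 205425 × (635 − 55)] × 10⁻⁶ = 549.33 + 119.15 = 668.48 kN·m.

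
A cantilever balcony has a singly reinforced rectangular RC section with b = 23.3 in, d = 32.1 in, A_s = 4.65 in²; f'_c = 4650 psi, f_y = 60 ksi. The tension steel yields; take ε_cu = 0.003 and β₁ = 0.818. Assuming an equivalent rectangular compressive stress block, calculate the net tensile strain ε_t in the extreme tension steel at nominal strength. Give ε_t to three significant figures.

ε_t ≈ 0.0230

a = A_s f_y/(0.85 f'_c b) = 3.030 in.
β₁ = 0.818, so c = a/β₁ = 3.030/0.818 = 3.704 in.
From the linear strain diagram with ε_cu = 0.003: ε_t = 0.003 (d − c)/c = 0.003 × (32.1 − 3.704)/3.704 = 0.0230.
Since ε_t ≥ 0.005, the section is tension-controlled.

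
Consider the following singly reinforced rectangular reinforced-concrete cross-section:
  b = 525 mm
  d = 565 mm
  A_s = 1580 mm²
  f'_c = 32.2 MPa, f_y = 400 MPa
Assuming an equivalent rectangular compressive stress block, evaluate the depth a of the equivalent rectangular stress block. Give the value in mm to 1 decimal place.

a ≈ 44.0 mm

T = A_s f_y = 1580 × 400 = 632000 N = 632 kN.
Setting C = 0.85 f'_c a b equal to T: a = 632000/(0.85 × 32.2 × 525) = 44.0 mm.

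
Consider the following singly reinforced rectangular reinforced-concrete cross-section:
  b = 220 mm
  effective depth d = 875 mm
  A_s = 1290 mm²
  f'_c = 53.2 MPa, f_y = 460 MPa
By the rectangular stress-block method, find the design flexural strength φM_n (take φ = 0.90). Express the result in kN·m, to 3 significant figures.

T = A_s f_y = 1290 × 460 = 593400 N = 593.4 kN.
From C = T: a = T/(0.85 f'_c b) = 593400/(0.85 × 53.2 × 220) = 59.65 mm.
M_n = T(d − a/2) = 593.4 kN × (875 − 29.825) mm = 501.53 kN·m.
φM_n = 0.90 × 501.53 = 451.38 kN·m.

φM_n ≈ 451 kN·m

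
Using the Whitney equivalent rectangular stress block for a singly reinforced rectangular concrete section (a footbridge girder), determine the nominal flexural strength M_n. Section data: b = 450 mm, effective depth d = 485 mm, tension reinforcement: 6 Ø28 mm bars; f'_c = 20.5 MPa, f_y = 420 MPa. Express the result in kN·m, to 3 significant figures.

M_n ≈ 599 kN·m

A_s = 6 × 616 = 3696 mm².
T = A_s f_y = 3696 × 420 = 1552320 N = 1552.32 kN.
From C = T: a = T/(0.85 f'_c b) = 1552320/(0.85 × 20.5 × 450) = 197.97 mm.
M_n = T(d − a/2) = 1552.32 kN × (485 − 98.985) mm = 599.22 kN·m.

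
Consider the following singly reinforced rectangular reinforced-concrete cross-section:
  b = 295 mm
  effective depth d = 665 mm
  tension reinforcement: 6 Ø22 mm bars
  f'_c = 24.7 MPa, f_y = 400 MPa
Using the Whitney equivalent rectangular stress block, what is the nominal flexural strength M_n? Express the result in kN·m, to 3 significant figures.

A_s = 6 × 380 = 2280 mm².
T = A_s f_y = 2280 × 400 = 912000 N = 912 kN.
From C = T: a = T/(0.85 f'_c b) = 912000/(0.85 × 24.7 × 295) = 147.25 mm.
M_n = T(d − a/2) = 912 kN × (665 − 73.625) mm = 539.33 kN·m.

M_n ≈ 539 kN·m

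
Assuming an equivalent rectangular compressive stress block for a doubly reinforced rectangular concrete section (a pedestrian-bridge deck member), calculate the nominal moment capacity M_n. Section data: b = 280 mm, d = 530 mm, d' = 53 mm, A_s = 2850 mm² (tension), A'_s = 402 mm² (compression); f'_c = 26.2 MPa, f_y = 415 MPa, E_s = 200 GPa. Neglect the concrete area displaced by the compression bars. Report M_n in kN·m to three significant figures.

Assume both tension and compression steel yield.
Net tension couple steel: A_s − A'_s = 2448 mm².
a = (A_s − A'_s) f_y / (0.85 f'_c b) = 1015920/(0.85 × 26.2 × 280) = 162.92 mm.
c = a/β₁ = 162.92/0.85 = 191.67 mm; ε'_s = 0.003(c − d')/c = 0.0022 ≥ f_y/E_s = 0.0021, so compression steel does yield.
M_n = (A_s − A'_s) f_y (d − a/2) + A'_s f_y (d − d') = [1015920 × (530 − 81.46) + 166830 × (530 − 53)] × 10⁻⁶ = 455.68 + 79.58 = 535.26 kN·m.

M_n ≈ 535 kN·m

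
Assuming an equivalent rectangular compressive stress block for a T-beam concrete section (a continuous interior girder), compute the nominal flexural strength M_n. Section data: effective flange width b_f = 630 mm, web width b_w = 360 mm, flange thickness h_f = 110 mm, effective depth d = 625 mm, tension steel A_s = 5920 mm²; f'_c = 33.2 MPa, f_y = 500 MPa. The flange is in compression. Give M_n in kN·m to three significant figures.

Tension: T = A_s f_y = 5920 × 500 = 2960000 N.
Try a within the flange: a = T/(0.85 f'_c b_f) = 2960000/(0.85 × 33.2 × 630) = 166.49 mm.
a = 166.49 > h_f = 110 mm: the block extends into the web. Split into flange-overhang and web parts.
C_f = 0.85 f'_c (b_f − b_w) h_f = 0.85 × 33.2 × (630 − 360) × 110 = 838134 N.
Remaining web compression depth: a_w = (T − C_f)/(0.85 f'_c b_w) = (2960000 − 838134)/(0.85 × 33.2 × 360) = 208.86 mm.
M_n = C_f(d − h_f/2) + (T − C_f)(d − a_w/2) = 838134 × (625 − 55) + 2121866 × (625 − 104.43) = 477.74 + 1104.58 = 1582.32 × 10⁶ N·mm.
M_n = 1582.32 kN·m.

M_n ≈ 1580 kN·m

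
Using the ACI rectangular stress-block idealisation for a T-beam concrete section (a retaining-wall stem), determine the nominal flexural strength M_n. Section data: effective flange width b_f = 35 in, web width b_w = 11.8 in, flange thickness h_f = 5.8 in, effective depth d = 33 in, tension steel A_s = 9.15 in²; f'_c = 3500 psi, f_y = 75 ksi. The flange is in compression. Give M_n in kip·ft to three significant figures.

Tension: T = A_s f_y = 9.15 × 75 = 686.25 kips.
Try a within the flange: a = T/(0.85 f'_c b_f) = 686.25/(0.85 × 3.5 × 35) = 6.591 in.
a = 6.591 > h_f = 5.8 in: the block extends into the web. Split into flange-overhang and web parts.
C_f = 0.85 f'_c (b_f − b_w) h_f = 0.85 × 3.5 × (35 − 11.8) × 5.8 = 400.3 kips.
Remaining web compression depth: a_w = (T − C_f)/(0.85 f'_c b_w) = (686.25 − 400.3)/(0.85 × 3.5 × 11.8) = 8.146 in.
M_n = C_f(d − h_f/2) + (T − C_f)(d − a_w/2) = 400.3 × (33 − 2.9) + 285.95 × (33 − 4.073) = 12049.0 + 8271.7 = 20320.7 kip·in.
M_n = 20320.7/12 = 1693.39 kip·ft.

M_n ≈ 1690 kip·ft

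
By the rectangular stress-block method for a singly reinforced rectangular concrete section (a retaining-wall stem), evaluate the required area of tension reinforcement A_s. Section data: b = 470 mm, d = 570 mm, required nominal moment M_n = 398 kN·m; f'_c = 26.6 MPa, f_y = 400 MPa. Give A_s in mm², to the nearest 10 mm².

With M_n = 0.85 f'_c a b (d − a/2), solve the quadratic for a:
a = d − √(d² − 2M_n/(0.85 f'_c b)) = 570 − √(570² − 2 × 398×10⁶/(0.85 × 26.6 × 470)) = 70.01 mm.
A_s = 0.85 f'_c a b / f_y = 0.85 × 26.6 × 70.01 × 470 / 400 = 1859.9 mm².

A_s ≈ 1860 mm²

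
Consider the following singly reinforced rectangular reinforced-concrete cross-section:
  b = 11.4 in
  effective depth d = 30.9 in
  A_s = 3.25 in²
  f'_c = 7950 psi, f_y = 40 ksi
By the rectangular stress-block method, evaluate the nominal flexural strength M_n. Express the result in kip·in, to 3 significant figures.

T = A_s f_y = 3.25 × 40 = 130 kips.
a = T/(0.85 f'_c b) = 130/(0.85 × 7.95 × 11.4) = 1.688 in.
M_n = T(d − a/2) = 130 × (30.9 − 0.844) = 3907.3 kip·in.

M_n ≈ 3910 kip·in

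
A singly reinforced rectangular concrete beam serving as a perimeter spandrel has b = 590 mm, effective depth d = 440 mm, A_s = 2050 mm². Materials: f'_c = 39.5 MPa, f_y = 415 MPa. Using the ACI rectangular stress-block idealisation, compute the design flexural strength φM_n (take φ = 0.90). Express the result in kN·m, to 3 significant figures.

T = A_s f_y = 2050 × 415 = 850750 N = 850.75 kN.
From C = T: a = T/(0.85 f'_c b) = 850750/(0.85 × 39.5 × 590) = 42.95 mm.
M_n = T(d − a/2) = 850.75 kN × (440 − 21.475) mm = 356.06 kN·m.
φM_n = 0.90 × 356.06 = 320.45 kN·m.

φM_n ≈ 320 kN·m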